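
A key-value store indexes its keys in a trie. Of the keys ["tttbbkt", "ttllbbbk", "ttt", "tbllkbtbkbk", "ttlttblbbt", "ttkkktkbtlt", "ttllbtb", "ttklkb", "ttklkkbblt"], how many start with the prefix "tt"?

8

Traverse to the node for "tt", then collect every word in that subtree.
Words under "tt": ttkkktkbtlt, ttklkb, ttklkkbblt, ttllbbbk, ttllbtb, ttlttblbbt, ttt, tttbbkt
Count: 8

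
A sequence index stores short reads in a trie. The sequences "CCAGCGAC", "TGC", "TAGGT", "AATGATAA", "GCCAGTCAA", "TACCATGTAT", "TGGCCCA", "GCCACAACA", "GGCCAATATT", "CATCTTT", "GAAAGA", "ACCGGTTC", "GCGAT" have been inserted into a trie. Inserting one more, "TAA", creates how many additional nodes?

Walking "TAA" from the root, the first 2 characters ("TA") follow existing edges; "A" is the first miss.
New nodes needed: |"TAA"| − 2 = 3 − 2 = 1.

1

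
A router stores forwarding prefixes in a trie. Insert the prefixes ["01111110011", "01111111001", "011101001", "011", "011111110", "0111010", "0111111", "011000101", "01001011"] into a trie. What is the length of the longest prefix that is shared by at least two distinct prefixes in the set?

9

Look for the deepest trie node that still has at least two words in its subtree.
"011111110" and "01111111001" agree on "011111110" (9 characters) before diverging; nothing deeper is shared.
Longest shared-prefix length: 9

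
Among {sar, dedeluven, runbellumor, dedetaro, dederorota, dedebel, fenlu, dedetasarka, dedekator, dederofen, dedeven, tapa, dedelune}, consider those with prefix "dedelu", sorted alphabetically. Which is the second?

DFS of the "dedelu" subtree visits, in order: "dedelune", "dedeluven"
The 2nd is dedeluven.

dedeluven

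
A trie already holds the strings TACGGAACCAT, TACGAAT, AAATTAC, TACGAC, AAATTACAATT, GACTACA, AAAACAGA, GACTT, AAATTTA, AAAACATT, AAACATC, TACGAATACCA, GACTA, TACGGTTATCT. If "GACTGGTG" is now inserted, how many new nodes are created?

Walking "GACTGGTG" from the root, the first 4 characters ("GACT") follow existing edges; "G" is the first miss.
So 8 − 4 = 4 new nodes.

4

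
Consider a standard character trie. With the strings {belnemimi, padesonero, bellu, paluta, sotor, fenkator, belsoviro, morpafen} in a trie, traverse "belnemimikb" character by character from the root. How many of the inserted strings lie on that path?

Traverse "belnemimikb" character by character; count nodes along the way that are marked as word ends.
Prefixes of the query that are stored words: "belnemimi"
Count: 1

1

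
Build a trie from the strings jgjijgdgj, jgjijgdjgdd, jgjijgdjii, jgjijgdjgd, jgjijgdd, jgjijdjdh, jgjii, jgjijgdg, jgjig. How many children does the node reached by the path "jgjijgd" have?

3

Walk "jgjijgd" from the root, arriving at one node.
Characters that immediately follow "jgjijgd" among the stored strings: {d, g, j}.
That node has 3 child edges.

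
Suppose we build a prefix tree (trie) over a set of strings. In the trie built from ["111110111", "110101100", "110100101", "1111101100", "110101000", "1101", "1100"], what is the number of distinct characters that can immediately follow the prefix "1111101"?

Walk "1111101" from the root, arriving at one node.
Characters that immediately follow "1111101" among the stored strings: {1}.
That node has 1 child edge.

1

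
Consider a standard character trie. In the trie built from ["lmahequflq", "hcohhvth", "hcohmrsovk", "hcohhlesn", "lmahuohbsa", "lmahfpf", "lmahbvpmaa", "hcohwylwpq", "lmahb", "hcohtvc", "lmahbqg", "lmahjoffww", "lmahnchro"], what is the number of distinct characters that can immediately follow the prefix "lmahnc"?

1

The children of the "lmahnc" node are the distinct next characters among strings starting with "lmahnc".
Characters that immediately follow "lmahnc" among the stored strings: {h}.
That node has 1 child edge.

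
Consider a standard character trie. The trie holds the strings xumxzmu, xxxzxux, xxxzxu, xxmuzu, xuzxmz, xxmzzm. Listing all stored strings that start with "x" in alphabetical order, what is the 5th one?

xxxzxu

Filter for "x…" and sort: "xumxzmu", "xuzxmz", "xxmuzu", "xxmzzm", "xxxzxu", "xxxzxux"
Position 5: xxxzxu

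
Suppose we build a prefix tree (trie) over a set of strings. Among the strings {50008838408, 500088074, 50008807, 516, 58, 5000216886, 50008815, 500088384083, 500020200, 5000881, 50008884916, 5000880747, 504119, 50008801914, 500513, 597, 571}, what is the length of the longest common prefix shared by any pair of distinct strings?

Equivalently: take the maximum, over all pairs, of their longest common prefix length.
e.g. "50008838408" and "500088384083" share the prefix "50008838408" of length 11; no pair shares a longer one.
Longest shared-prefix length: 11

11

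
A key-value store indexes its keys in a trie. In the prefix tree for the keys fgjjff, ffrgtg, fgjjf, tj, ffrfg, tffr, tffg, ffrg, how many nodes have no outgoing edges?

Leaves are exactly the stored words that no other stored word extends.
Those words: "ffrfg", "ffrgtg", "fgjjff", "tffg", "tffr", "tj"
Leaf count: 6

6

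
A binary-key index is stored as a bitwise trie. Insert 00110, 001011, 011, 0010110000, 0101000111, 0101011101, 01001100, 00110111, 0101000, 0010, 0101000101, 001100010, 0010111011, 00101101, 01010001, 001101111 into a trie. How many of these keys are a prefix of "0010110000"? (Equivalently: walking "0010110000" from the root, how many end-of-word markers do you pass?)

3

Walk "0010110000" from the root; an end-of-word marker is hit whenever a stored word is a prefix of "0010110000".
Prefixes of the query that are stored words: "0010", "001011", "0010110000"
Count: 3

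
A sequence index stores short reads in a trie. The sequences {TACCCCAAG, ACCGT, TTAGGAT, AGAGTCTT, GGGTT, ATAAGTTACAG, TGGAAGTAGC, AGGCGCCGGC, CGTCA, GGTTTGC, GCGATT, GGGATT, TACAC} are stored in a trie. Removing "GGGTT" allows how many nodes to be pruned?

2

After clearing the end-marker at "GGGTT", prune upward until reaching a node still needed by another word.
The suffix "TT" (2 nodes) is used only by "GGGTT"; the node for "GGG" still has the child "A", so pruning stops there.
Nodes removed: 2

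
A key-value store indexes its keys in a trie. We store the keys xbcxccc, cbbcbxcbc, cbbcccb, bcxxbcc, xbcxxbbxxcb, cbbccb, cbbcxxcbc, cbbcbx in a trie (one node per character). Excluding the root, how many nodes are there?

39

Count nodes per top-level branch (shared prefixes stored once):
  'b'-branch (bcxxbcc): 7 nodes
  'c'-branch (cbbcbx, cbbcbxcbc, cbbccb, cbbcccb, cbbcxxcbc): 18 nodes
  'x'-branch (xbcxccc, xbcxxbbxxcb): 14 nodes
Sum: 39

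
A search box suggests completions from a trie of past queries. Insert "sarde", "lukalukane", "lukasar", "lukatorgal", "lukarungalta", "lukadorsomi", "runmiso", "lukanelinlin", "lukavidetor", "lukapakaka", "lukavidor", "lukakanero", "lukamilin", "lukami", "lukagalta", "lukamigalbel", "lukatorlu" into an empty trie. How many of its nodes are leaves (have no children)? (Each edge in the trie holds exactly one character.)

Leaves are exactly the stored words that no other stored word extends.
Those words: "lukadorsomi", "lukagalta", "lukakanero", "lukalukane", "lukamigalbel", "lukamilin", "lukanelinlin", "lukapakaka", "lukarungalta", "lukasar", "lukatorgal", "lukatorlu", "lukavidetor", "lukavidor", "runmiso", "sarde"
Leaf count: 16

16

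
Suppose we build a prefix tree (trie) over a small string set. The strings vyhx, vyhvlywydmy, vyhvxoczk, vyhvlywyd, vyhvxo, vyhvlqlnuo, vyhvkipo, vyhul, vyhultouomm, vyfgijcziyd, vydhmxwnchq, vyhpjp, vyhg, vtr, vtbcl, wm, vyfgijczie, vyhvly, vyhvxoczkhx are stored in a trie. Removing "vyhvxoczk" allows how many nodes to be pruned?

0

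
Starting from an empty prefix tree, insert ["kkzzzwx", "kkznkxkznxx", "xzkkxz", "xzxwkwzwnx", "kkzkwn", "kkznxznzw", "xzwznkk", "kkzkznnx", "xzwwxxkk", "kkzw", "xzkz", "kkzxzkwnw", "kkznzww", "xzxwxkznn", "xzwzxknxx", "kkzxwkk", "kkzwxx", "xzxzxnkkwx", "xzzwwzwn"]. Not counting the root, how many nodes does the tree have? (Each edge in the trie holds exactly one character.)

90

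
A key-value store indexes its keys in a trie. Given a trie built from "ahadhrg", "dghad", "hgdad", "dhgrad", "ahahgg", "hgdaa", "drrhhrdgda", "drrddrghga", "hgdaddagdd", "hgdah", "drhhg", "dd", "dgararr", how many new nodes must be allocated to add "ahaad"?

"aha" is already a path in the trie; the remaining "ad" must be added.
Each of the 2 remaining characters creates one node.

2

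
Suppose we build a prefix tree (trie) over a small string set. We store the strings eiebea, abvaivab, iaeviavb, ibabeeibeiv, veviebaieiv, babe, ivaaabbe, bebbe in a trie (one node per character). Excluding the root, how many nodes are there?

58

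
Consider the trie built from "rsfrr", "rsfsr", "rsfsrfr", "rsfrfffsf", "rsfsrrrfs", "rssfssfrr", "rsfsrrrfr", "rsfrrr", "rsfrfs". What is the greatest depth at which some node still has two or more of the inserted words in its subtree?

Equivalently: take the maximum, over all pairs, of their longest common prefix length.
e.g. "rsfsrrrfr" and "rsfsrrrfs" share the prefix "rsfsrrrf" of length 8; no pair shares a longer one.
Longest shared-prefix length: 8

8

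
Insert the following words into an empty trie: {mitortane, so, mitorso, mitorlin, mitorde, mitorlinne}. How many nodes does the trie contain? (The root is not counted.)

20

Trie structure (* marks end of a word):
(root)
├─ m
│  └─ i
│     └─ t
│        └─ o
│           └─ r
│              ├─ d
│              │  └─ e *
│              ├─ l
│              │  └─ i
│              │     └─ n *
│              │        └─ n
│              │           └─ e *
│              ├─ s
│              │  └─ o *
│              └─ t
│                 └─ a
│                    └─ n
│                       └─ e *
└─ s
   └─ o *
Counting every labelled node above: 20.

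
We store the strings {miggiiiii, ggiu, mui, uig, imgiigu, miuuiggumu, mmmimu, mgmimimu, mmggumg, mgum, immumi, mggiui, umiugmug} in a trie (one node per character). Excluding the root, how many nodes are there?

67

Insert word by word; a character creates a node only if that edge doesn't already exist:
  "miggiiiii" → 9 new (m, i, g, g, i, i, i, i, i)
  "ggiu" → 4 new (g, g, i, u)
  "mui" → prefix "m" already present; 2 new (u, i)
  "uig" → 3 new (u, i, g)
  "imgiigu" → 7 new (i, m, g, i, i, g, u)
  "miuuiggumu" → prefix "mi" already present; 8 new (u, u, i, g, g, u, m, u)
  "mmmimu" → prefix "m" already present; 5 new (m, m, i, m, u)
  "mgmimimu" → prefix "m" already present; 7 new (g, m, i, m, i, m, u)
  "mmggumg" → prefix "mm" already present; 5 new (g, g, u, m, g)
  "mgum" → prefix "mg" already present; 2 new (u, m)
  "immumi" → prefix "im" already present; 4 new (m, u, m, i)
  "mggiui" → prefix "mg" already present; 4 new (g, i, u, i)
  "umiugmug" → prefix "u" already present; 7 new (m, i, u, g, m, u, g)
Total nodes = 9 + 4 + 2 + 3 + 7 + 8 + 5 + 7 + 5 + 2 + 4 + 4 + 7 = 67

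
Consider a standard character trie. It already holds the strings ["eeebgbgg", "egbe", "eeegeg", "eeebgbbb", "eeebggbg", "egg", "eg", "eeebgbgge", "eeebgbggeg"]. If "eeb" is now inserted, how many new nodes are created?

1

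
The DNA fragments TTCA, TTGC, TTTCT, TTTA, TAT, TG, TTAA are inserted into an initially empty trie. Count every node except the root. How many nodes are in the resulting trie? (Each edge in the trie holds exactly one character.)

15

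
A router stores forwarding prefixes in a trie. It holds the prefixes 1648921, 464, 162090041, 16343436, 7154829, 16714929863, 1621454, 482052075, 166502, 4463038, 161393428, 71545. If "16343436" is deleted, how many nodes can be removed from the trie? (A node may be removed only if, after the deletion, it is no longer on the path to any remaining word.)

6

After clearing the end-marker at "16343436", prune upward until reaching a node still needed by another word.
The suffix "343436" (6 nodes) is used only by "16343436"; the node for "16" still has the child "4", so pruning stops there.
Nodes removed: 6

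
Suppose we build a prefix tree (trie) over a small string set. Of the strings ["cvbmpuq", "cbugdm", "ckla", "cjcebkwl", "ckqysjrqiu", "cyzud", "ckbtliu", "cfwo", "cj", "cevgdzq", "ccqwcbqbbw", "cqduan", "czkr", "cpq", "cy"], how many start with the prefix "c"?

15

Filter for entries beginning with "c":
Matches: "cbugdm", "ccqwcbqbbw", "cevgdzq", "cfwo", "cj", "cjcebkwl", "ckbtliu", "ckla", "ckqysjrqiu", "cpq", "cqduan", "cvbmpuq", "cy", "cyzud", "czkr"
Count: 15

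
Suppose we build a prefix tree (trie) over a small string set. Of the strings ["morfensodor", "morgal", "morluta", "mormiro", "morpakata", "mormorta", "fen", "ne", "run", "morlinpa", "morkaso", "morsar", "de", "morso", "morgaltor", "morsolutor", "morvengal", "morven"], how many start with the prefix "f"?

Walk to "f"; the words in its subtree are exactly those with that prefix.
Words under "f": fen
Count: 1

1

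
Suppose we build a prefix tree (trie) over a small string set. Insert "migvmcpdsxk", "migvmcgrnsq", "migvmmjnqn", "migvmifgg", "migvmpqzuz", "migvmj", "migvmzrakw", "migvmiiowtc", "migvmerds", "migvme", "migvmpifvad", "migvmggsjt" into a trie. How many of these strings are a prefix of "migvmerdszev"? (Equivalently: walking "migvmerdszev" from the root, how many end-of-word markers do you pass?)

Traverse "migvmerdszev" character by character; count nodes along the way that are marked as word ends.
Prefixes of the query that are stored words: "migvme", "migvmerds"
Count: 2

2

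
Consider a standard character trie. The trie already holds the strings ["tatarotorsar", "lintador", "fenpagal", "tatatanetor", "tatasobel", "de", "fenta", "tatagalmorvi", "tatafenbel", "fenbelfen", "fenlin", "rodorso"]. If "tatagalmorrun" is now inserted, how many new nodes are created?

Walking "tatagalmorrun" from the root, the first 10 characters ("tatagalmor") follow existing edges; "r" is the first miss.
Each of the 3 remaining characters creates one node.

3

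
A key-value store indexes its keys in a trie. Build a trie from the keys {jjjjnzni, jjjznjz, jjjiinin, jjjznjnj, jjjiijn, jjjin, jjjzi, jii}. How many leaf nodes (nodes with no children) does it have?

Leaves are exactly the stored words that no other stored word extends.
Those words: "jii", "jjjiijn", "jjjiinin", "jjjin", "jjjjnzni", "jjjzi", "jjjznjnj", "jjjznjz"
Leaf count: 8

8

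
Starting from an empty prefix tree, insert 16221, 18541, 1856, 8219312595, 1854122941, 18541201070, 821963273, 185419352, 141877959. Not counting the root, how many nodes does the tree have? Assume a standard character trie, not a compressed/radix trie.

47

For each word, the new-node count is its length minus the longest prefix already in the trie:
  "16221" → 5 new (1, 6, 2, 2, 1)
  "18541" → prefix "1" already present; 4 new (8, 5, 4, 1)
  "1856" → prefix "185" already present; 1 new (6)
  "8219312595" → 10 new (8, 2, 1, 9, 3, 1, 2, 5, 9, 5)
  "1854122941" → prefix "18541" already present; 5 new (2, 2, 9, 4, 1)
  "18541201070" → prefix "185412" already present; 5 new (0, 1, 0, 7, 0)
  "821963273" → prefix "8219" already present; 5 new (6, 3, 2, 7, 3)
  "185419352" → prefix "18541" already present; 4 new (9, 3, 5, 2)
  "141877959" → prefix "1" already present; 8 new (4, 1, 8, 7, 7, 9, 5, 9)
Total nodes = 5 + 4 + 1 + 10 + 5 + 5 + 5 + 4 + 8 = 47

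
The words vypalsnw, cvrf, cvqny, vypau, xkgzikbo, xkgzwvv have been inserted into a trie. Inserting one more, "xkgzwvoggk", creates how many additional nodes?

The longest prefix of "xkgzwvoggk" already in the trie is "xkgzwv" (length 6).
So 10 − 6 = 4 new nodes.

4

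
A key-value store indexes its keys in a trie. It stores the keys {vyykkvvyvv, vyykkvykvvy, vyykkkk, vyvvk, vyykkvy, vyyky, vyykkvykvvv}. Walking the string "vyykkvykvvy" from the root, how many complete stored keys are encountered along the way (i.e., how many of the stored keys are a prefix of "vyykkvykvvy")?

2

Traverse "vyykkvykvvy" character by character; count nodes along the way that are marked as word ends.
Prefixes of the query that are stored words: "vyykkvy", "vyykkvykvvy"
Count: 2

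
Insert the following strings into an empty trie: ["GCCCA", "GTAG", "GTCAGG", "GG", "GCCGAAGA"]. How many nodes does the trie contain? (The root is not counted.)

18

For each word, the new-node count is its length minus the longest prefix already in the trie:
  "GCCCA" → 5 new (G, C, C, C, A)
  "GTAG" → prefix "G" already present; 3 new (T, A, G)
  "GTCAGG" → prefix "GT" already present; 4 new (C, A, G, G)
  "GG" → prefix "G" already present; 1 new (G)
  "GCCGAAGA" → prefix "GCC" already present; 5 new (G, A, A, G, A)
Total nodes = 5 + 3 + 4 + 1 + 5 = 18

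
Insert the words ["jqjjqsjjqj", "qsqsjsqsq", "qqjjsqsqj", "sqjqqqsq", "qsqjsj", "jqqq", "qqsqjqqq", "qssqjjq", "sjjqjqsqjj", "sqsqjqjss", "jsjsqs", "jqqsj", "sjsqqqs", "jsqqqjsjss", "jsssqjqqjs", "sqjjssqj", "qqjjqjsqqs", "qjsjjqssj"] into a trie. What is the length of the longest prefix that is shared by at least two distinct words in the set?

4

Look for the deepest trie node that still has at least two words in its subtree.
e.g. "qqjjqjsqqs" and "qqjjsqsqj" share the prefix "qqjj" of length 4; no pair shares a longer one.
Longest shared-prefix length: 4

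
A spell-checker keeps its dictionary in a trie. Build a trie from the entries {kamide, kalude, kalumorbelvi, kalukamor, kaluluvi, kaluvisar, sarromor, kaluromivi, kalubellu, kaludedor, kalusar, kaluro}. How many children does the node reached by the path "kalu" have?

8

The children of the "kalu" node are the distinct next characters among strings starting with "kalu".
Characters that immediately follow "kalu" among the stored strings: {b, d, k, l, m, r, s, v}.
That node has 8 child edges.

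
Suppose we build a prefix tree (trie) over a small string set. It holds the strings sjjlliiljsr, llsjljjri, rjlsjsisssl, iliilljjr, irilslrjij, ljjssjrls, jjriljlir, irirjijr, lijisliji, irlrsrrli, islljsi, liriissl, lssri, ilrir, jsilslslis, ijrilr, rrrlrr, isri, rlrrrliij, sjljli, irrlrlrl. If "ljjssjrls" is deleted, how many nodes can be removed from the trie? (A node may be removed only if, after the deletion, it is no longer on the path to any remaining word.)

A node on "ljjssjrls"'s path can go only if nothing else ends at it or branches off below it.
The suffix "jjssjrls" (8 nodes) is used only by "ljjssjrls"; the node for "l" still has the child "l", so pruning stops there.
Nodes removed: 8

8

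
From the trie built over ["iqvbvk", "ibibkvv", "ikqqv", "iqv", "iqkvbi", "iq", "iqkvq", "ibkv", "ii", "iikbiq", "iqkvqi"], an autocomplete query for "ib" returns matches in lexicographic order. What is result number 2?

ibkv

Filter for "ib…" and sort: "ibibkvv", "ibkv"
Position 2: ibkv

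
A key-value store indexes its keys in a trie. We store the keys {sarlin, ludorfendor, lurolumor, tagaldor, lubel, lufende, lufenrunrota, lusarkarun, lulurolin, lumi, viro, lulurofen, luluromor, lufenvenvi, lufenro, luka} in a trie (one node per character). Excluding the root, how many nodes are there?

Count nodes per top-level branch (shared prefixes stored once):
  'l'-branch (lubel, ludorfendor, lufende, lufenro, lufenrunrota, lufenvenvi, luka, lulurofen, lulurolin, luluromor, lumi, lurolumor, lusarkarun): 64 nodes
  's'-branch (sarlin): 6 nodes
  't'-branch (tagaldor): 8 nodes
  'v'-branch (viro): 4 nodes
Sum: 82

82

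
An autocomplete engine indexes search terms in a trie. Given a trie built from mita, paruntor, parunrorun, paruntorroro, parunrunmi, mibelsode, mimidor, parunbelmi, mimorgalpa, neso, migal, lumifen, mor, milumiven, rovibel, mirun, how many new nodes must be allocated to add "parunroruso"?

2

The longest prefix of "parunroruso" already in the trie is "parunroru" (length 9).
New nodes needed: |"parunroruso"| − 9 = 11 − 9 = 2.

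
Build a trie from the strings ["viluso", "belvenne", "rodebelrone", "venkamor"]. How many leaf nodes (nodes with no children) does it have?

Leaves are exactly the stored words that no other stored word extends.
Those words: "belvenne", "rodebelrone", "venkamor", "viluso"
Leaf count: 4

4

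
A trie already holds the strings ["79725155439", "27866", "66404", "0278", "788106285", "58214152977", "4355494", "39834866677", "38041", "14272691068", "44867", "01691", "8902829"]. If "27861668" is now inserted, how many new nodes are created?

4

"2786" is already a path in the trie; the remaining "1668" must be added.
Each of the 4 remaining characters creates one node.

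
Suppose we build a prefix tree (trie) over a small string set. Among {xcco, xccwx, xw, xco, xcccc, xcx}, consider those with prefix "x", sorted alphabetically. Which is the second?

xcco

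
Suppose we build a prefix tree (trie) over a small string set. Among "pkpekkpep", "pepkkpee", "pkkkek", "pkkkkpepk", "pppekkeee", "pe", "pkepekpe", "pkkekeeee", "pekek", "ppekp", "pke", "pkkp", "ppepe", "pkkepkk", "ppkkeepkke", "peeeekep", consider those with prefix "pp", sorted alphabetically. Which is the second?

ppepe

Filter for "pp…" and sort: "ppekp", "ppepe", "ppkkeepkke", "pppekkeee"
Position 2: ppepe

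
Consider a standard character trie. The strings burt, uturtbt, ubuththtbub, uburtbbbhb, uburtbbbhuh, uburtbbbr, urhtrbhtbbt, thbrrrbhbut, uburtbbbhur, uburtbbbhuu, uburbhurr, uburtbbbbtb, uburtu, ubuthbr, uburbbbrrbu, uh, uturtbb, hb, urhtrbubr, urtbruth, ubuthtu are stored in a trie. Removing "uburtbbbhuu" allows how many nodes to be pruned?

1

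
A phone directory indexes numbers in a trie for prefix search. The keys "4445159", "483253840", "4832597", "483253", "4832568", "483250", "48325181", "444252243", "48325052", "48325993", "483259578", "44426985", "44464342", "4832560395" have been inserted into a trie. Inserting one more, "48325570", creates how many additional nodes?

"48325" is already a path in the trie; the remaining "570" must be added.
Each of the 3 remaining characters creates one node.

3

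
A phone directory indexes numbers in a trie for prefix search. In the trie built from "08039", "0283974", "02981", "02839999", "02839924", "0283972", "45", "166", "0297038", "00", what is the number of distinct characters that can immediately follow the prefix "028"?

1

The children of the "028" node are the distinct next characters among strings starting with "028".
Characters that immediately follow "028" among the stored strings: {3}.
That node has 1 child edge.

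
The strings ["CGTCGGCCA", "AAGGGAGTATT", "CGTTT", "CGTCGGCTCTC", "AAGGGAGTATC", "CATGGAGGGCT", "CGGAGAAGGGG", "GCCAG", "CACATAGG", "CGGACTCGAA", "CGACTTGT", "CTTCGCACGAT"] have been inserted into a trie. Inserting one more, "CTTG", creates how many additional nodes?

The longest prefix of "CTTG" already in the trie is "CTT" (length 3).
New nodes needed: |"CTTG"| − 3 = 4 − 3 = 1.

1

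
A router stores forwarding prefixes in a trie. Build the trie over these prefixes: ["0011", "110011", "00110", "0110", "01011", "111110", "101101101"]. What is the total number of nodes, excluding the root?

29

Count nodes per top-level branch (shared prefixes stored once):
  '0'-branch (0011, 00110, 01011, 0110): 11 nodes
  '1'-branch (101101101, 110011, 111110): 18 nodes
Sum: 29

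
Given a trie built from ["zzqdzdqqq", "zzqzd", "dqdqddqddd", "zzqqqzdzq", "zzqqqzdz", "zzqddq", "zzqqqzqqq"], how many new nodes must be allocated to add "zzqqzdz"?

"zzqq" is already a path in the trie; the remaining "zdz" must be added.
New nodes needed: |"zzqqzdz"| − 4 = 7 − 4 = 3.

3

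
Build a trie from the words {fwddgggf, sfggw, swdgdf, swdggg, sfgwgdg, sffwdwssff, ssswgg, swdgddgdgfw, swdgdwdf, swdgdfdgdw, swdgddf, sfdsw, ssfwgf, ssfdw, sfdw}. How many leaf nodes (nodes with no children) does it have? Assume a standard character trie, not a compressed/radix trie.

14

A leaf is a node with no children — equivalently, the end of a word that is not a proper prefix of any other stored word.
Those words: "fwddgggf", "sfdsw", "sfdw", "sffwdwssff", "sfggw", "sfgwgdg", "ssfdw", "ssfwgf", "ssswgg", "swdgddf", "swdgddgdgfw", "swdgdfdgdw", "swdgdwdf", "swdggg"
Leaf count: 14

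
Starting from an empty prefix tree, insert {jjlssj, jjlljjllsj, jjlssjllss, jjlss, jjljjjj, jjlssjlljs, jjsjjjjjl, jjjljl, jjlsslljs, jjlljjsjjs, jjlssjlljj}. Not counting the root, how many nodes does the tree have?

43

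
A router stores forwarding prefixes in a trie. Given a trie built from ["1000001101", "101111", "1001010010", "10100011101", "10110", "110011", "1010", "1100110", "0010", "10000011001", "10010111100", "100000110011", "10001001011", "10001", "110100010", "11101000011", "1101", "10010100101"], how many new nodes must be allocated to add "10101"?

The longest prefix of "10101" already in the trie is "1010" (length 4).
So 5 − 4 = 1 new nodes.

1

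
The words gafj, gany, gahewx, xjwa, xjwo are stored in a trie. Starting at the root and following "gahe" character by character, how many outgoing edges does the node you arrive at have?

Walk "gahe" from the root, arriving at one node.
Distinct next characters after "gahe": w.
That node has 1 child edge.

1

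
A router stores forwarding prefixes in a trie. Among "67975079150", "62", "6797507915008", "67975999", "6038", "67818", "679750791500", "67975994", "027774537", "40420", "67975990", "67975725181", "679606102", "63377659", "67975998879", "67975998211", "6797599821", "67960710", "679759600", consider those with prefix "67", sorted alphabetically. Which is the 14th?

67975999

Filter for "67…" and sort: "67818", "679606102", "67960710", "67975079150", "679750791500", "6797507915008", "67975725181", "679759600", "67975990", "67975994", "6797599821", "67975998211", "67975998879", "67975999"
Position 14: 67975999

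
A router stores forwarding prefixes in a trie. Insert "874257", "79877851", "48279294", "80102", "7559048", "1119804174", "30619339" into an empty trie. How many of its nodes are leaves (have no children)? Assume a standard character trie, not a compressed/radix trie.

A leaf is a node with no children — equivalently, the end of a word that is not a proper prefix of any other stored word.
Those words: "1119804174", "30619339", "48279294", "7559048", "79877851", "80102", "874257"
Leaf count: 7

7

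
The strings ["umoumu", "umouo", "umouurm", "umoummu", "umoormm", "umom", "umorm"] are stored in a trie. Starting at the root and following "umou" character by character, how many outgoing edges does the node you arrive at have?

Walk "umou" from the root, arriving at one node.
Distinct next characters after "umou": m, o, u.
That node has 3 child edges.

3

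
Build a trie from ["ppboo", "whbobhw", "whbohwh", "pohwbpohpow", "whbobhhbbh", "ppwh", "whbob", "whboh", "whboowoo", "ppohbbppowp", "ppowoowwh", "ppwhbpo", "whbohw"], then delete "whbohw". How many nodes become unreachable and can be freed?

After clearing the end-marker at "whbohw", prune upward until reaching a node still needed by another word.
Every node on "whbohw" is still needed (e.g. by "whbohwh"), so nothing is freed.
Nodes removed: 0

0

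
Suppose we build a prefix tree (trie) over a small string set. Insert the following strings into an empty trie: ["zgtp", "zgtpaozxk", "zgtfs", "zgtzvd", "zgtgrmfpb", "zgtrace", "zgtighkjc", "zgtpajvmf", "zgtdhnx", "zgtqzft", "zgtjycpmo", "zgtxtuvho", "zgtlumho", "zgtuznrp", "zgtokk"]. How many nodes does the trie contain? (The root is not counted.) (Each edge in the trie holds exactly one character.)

Insert word by word; a character creates a node only if that edge doesn't already exist:
  "zgtp" → 4 new (z, g, t, p)
  "zgtpaozxk" → prefix "zgtp" already present; 5 new (a, o, z, x, k)
  "zgtfs" → prefix "zgt" already present; 2 new (f, s)
  "zgtzvd" → prefix "zgt" already present; 3 new (z, v, d)
  "zgtgrmfpb" → prefix "zgt" already present; 6 new (g, r, m, f, p, b)
  "zgtrace" → prefix "zgt" already present; 4 new (r, a, c, e)
  "zgtighkjc" → prefix "zgt" already present; 6 new (i, g, h, k, j, c)
  "zgtpajvmf" → prefix "zgtpa" already present; 4 new (j, v, m, f)
  "zgtdhnx" → prefix "zgt" already present; 4 new (d, h, n, x)
  "zgtqzft" → prefix "zgt" already present; 4 new (q, z, f, t)
  "zgtjycpmo" → prefix "zgt" already present; 6 new (j, y, c, p, m, o)
  "zgtxtuvho" → prefix "zgt" already present; 6 new (x, t, u, v, h, o)
  "zgtlumho" → prefix "zgt" already present; 5 new (l, u, m, h, o)
  "zgtuznrp" → prefix "zgt" already present; 5 new (u, z, n, r, p)
  "zgtokk" → prefix "zgt" already present; 3 new (o, k, k)
Total nodes = 4 + 5 + 2 + 3 + 6 + 4 + 6 + 4 + 4 + 4 + 6 + 6 + 5 + 5 + 3 = 67

67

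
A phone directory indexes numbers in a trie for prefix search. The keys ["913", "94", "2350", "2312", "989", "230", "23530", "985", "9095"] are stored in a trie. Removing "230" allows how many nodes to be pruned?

1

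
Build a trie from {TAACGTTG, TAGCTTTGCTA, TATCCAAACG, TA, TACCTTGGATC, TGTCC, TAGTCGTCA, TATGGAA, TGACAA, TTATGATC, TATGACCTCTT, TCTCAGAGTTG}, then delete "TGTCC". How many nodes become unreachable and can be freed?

Walk "TGTCC" from the leaf back toward the root, removing each node that no remaining word uses.
The suffix "TCC" (3 nodes) is used only by "TGTCC"; the node for "TG" still has the child "A", so pruning stops there.
Nodes removed: 3

3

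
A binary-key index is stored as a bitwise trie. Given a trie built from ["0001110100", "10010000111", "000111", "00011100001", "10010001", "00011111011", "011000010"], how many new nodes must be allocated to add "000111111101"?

4

The longest prefix of "000111111101" already in the trie is "00011111" (length 8).
New nodes needed: |"000111111101"| − 8 = 12 − 8 = 4.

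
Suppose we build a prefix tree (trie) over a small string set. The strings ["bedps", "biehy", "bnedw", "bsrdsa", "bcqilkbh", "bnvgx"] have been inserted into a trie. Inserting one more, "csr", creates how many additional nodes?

3

Nothing in the trie begins with "c"; the whole of "csr" is new.
3 − 0 = 3 new nodes.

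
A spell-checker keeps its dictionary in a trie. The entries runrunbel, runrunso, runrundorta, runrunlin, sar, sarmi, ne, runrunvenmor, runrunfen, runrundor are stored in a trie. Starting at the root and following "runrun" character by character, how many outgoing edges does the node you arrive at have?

Walk "runrun" from the root, arriving at one node.
Distinct next characters after "runrun": b, d, f, l, s, v.
That node has 6 child edges.

6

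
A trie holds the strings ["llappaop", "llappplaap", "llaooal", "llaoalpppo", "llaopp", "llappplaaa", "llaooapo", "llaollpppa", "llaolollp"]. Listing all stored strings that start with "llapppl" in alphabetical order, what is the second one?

llappplaap

Filter for "llapppl…" and sort: "llappplaaa", "llappplaap"
The 2nd is llappplaap.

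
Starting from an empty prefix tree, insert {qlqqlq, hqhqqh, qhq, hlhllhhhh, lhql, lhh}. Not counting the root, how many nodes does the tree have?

27

Count nodes per top-level branch (shared prefixes stored once):
  'h'-branch (hlhllhhhh, hqhqqh): 14 nodes
  'l'-branch (lhh, lhql): 5 nodes
  'q'-branch (qhq, qlqqlq): 8 nodes
Sum: 27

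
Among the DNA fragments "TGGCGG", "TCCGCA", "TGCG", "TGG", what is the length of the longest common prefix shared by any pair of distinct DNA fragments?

3

The deepest shared node is where two words last agree before diverging.
"TGG" and "TGGCGG" agree on "TGG" (3 characters) before diverging; nothing deeper is shared.
Longest shared-prefix length: 3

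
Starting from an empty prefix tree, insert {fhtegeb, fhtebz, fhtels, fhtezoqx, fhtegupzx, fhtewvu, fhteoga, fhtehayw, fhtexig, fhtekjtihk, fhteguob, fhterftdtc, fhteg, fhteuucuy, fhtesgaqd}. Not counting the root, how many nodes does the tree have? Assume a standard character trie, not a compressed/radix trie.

Trace insertions, counting only characters that open a new branch:
  "fhtegeb" → 7 new (f, h, t, e, g, e, b)
  "fhtebz" → prefix "fhte" already present; 2 new (b, z)
  "fhtels" → prefix "fhte" already present; 2 new (l, s)
  "fhtezoqx" → prefix "fhte" already present; 4 new (z, o, q, x)
  "fhtegupzx" → prefix "fhteg" already present; 4 new (u, p, z, x)
  "fhtewvu" → prefix "fhte" already present; 3 new (w, v, u)
  "fhteoga" → prefix "fhte" already present; 3 new (o, g, a)
  "fhtehayw" → prefix "fhte" already present; 4 new (h, a, y, w)
  "fhtexig" → prefix "fhte" already present; 3 new (x, i, g)
  "fhtekjtihk" → prefix "fhte" already present; 6 new (k, j, t, i, h, k)
  "fhteguob" → prefix "fhtegu" already present; 2 new (o, b)
  "fhterftdtc" → prefix "fhte" already present; 6 new (r, f, t, d, t, c)
  "fhteg" → prefix "fhteg" already present; 0 new (none)
  "fhteuucuy" → prefix "fhte" already present; 5 new (u, u, c, u, y)
  "fhtesgaqd" → prefix "fhte" already present; 5 new (s, g, a, q, d)
Total nodes = 7 + 2 + 2 + 4 + 4 + 3 + 3 + 4 + 3 + 6 + 2 + 6 + 0 + 5 + 5 = 56

56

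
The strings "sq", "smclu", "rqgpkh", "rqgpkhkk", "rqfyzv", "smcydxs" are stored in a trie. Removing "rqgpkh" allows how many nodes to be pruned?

Walk "rqgpkh" from the leaf back toward the root, removing each node that no remaining word uses.
Every node on "rqgpkh" is still needed (e.g. by "rqgpkhkk"), so nothing is freed.
Nodes removed: 0

0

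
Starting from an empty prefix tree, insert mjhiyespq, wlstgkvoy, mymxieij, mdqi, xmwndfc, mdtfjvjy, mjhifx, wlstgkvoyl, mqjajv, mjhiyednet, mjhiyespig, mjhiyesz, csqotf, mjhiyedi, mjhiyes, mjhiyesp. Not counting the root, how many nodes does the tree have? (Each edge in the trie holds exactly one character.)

For each word, the new-node count is its length minus the longest prefix already in the trie:
  "mjhiyespq" → 9 new (m, j, h, i, y, e, s, p, q)
  "wlstgkvoy" → 9 new (w, l, s, t, g, k, v, o, y)
  "mymxieij" → prefix "m" already present; 7 new (y, m, x, i, e, i, j)
  "mdqi" → prefix "m" already present; 3 new (d, q, i)
  "xmwndfc" → 7 new (x, m, w, n, d, f, c)
  "mdtfjvjy" → prefix "md" already present; 6 new (t, f, j, v, j, y)
  "mjhifx" → prefix "mjhi" already present; 2 new (f, x)
  "wlstgkvoyl" → prefix "wlstgkvoy" already present; 1 new (l)
  "mqjajv" → prefix "m" already present; 5 new (q, j, a, j, v)
  "mjhiyednet" → prefix "mjhiye" already present; 4 new (d, n, e, t)
  "mjhiyespig" → prefix "mjhiyesp" already present; 2 new (i, g)
  "mjhiyesz" → prefix "mjhiyes" already present; 1 new (z)
  "csqotf" → 6 new (c, s, q, o, t, f)
  "mjhiyedi" → prefix "mjhiyed" already present; 1 new (i)
  "mjhiyes" → prefix "mjhiyes" already present; 0 new (none)
  "mjhiyesp" → prefix "mjhiyesp" already present; 0 new (none)
Total nodes = 9 + 9 + 7 + 3 + 7 + 6 + 2 + 1 + 5 + 4 + 2 + 1 + 6 + 1 + 0 + 0 = 63

63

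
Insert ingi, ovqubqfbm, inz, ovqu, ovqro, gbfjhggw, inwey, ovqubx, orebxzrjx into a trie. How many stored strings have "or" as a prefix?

1

Walk to "or"; the words in its subtree are exactly those with that prefix.
Words under "or": orebxzrjx
Count: 1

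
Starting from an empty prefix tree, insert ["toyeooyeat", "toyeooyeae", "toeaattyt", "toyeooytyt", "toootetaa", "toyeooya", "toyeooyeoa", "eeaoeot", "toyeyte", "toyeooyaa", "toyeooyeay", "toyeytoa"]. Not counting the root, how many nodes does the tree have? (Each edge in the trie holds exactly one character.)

45

Insert word by word; a character creates a node only if that edge doesn't already exist:
  "toyeooyeat" → 10 new (t, o, y, e, o, o, y, e, a, t)
  "toyeooyeae" → prefix "toyeooyea" already present; 1 new (e)
  "toeaattyt" → prefix "to" already present; 7 new (e, a, a, t, t, y, t)
  "toyeooytyt" → prefix "toyeooy" already present; 3 new (t, y, t)
  "toootetaa" → prefix "to" already present; 7 new (o, o, t, e, t, a, a)
  "toyeooya" → prefix "toyeooy" already present; 1 new (a)
  "toyeooyeoa" → prefix "toyeooye" already present; 2 new (o, a)
  "eeaoeot" → 7 new (e, e, a, o, e, o, t)
  "toyeyte" → prefix "toye" already present; 3 new (y, t, e)
  "toyeooyaa" → prefix "toyeooya" already present; 1 new (a)
  "toyeooyeay" → prefix "toyeooyea" already present; 1 new (y)
  "toyeytoa" → prefix "toyeyt" already present; 2 new (o, a)
Total nodes = 10 + 1 + 7 + 3 + 7 + 1 + 2 + 7 + 3 + 1 + 1 + 2 = 45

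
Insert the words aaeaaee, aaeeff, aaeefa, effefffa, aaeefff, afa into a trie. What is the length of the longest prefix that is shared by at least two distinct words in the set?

Look for the deepest trie node that still has at least two words in its subtree.
"aaeeff" and "aaeefff" agree on "aaeeff" (6 characters) before diverging; nothing deeper is shared.
Longest shared-prefix length: 6

6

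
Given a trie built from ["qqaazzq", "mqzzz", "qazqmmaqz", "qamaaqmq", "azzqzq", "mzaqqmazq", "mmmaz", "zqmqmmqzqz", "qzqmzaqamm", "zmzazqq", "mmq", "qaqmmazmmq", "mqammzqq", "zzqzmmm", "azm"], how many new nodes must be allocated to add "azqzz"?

3

The longest prefix of "azqzz" already in the trie is "az" (length 2).
New nodes needed: |"azqzz"| − 2 = 5 − 2 = 3.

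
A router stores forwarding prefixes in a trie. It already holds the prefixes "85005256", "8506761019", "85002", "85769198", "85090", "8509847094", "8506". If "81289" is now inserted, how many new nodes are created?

The longest prefix of "81289" already in the trie is "8" (length 1).
New nodes needed: |"81289"| − 1 = 5 − 1 = 4.

4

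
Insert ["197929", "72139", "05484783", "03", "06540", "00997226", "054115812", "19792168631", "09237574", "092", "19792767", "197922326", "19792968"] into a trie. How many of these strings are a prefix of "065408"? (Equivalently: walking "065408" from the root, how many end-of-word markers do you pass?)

Traverse "065408" character by character; count nodes along the way that are marked as word ends.
Prefixes of the query that are stored words: "06540"
Count: 1

1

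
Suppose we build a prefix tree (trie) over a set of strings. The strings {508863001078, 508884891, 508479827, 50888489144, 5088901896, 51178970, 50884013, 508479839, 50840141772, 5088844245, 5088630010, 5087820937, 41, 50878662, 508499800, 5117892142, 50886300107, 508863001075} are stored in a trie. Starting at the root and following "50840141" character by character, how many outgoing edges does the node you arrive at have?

1

The children of the "50840141" node are the distinct next characters among strings starting with "50840141".
Characters that immediately follow "50840141" among the stored strings: {7}.
That node has 1 child edge.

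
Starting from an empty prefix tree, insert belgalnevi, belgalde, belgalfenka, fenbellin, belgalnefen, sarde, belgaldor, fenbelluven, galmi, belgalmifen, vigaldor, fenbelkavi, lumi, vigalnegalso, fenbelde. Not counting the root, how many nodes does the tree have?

75

Trace insertions, counting only characters that open a new branch:
  "belgalnevi" → 10 new (b, e, l, g, a, l, n, e, v, i)
  "belgalde" → prefix "belgal" already present; 2 new (d, e)
  "belgalfenka" → prefix "belgal" already present; 5 new (f, e, n, k, a)
  "fenbellin" → 9 new (f, e, n, b, e, l, l, i, n)
  "belgalnefen" → prefix "belgalne" already present; 3 new (f, e, n)
  "sarde" → 5 new (s, a, r, d, e)
  "belgaldor" → prefix "belgald" already present; 2 new (o, r)
  "fenbelluven" → prefix "fenbell" already present; 4 new (u, v, e, n)
  "galmi" → 5 new (g, a, l, m, i)
  "belgalmifen" → prefix "belgal" already present; 5 new (m, i, f, e, n)
  "vigaldor" → 8 new (v, i, g, a, l, d, o, r)
  "fenbelkavi" → prefix "fenbel" already present; 4 new (k, a, v, i)
  "lumi" → 4 new (l, u, m, i)
  "vigalnegalso" → prefix "vigal" already present; 7 new (n, e, g, a, l, s, o)
  "fenbelde" → prefix "fenbel" already present; 2 new (d, e)
Total nodes = 10 + 2 + 5 + 9 + 3 + 5 + 2 + 4 + 5 + 5 + 8 + 4 + 4 + 7 + 2 = 75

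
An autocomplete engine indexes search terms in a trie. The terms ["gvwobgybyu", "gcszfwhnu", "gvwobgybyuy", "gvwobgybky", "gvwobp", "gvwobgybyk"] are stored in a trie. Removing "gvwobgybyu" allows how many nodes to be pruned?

0

Walk "gvwobgybyu" from the leaf back toward the root, removing each node that no remaining word uses.
Every node on "gvwobgybyu" is still needed (e.g. by "gvwobgybyuy"), so nothing is freed.
Nodes removed: 0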